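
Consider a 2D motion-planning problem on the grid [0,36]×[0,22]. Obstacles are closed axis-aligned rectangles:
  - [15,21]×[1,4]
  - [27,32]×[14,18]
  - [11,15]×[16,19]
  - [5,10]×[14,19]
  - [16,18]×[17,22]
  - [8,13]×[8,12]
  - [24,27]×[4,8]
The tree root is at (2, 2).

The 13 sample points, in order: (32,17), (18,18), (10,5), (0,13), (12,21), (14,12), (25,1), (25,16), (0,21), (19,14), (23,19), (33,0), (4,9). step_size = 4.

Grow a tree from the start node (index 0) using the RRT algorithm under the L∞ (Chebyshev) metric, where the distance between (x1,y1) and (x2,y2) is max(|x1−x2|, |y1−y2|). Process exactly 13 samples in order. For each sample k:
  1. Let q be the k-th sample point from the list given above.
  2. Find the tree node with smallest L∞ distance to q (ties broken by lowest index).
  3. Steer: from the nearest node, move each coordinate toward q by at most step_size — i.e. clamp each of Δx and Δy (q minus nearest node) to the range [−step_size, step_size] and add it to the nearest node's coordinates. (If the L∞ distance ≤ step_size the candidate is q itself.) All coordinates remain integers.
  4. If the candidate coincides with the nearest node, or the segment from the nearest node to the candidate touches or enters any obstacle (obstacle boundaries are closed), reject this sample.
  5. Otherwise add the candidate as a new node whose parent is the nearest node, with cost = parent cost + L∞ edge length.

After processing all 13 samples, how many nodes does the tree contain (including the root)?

1. q=(32,17) nearest=0 d=30 new=(6,6) → add node 1 parent=0 cost=4
2. q=(18,18) nearest=1 d=12 new=(10,10) → blocked by [8,13]×[8,12], reject
3. q=(10,5) nearest=1 d=4 new=(10,5) → add node 2 parent=1 cost=8
4. q=(0,13) nearest=1 d=7 new=(2,10) → add node 3 parent=1 cost=8
5. q=(12,21) nearest=3 d=11 new=(6,14) → blocked by [5,10]×[14,19], reject
6. q=(14,12) nearest=2 d=7 new=(14,9) → blocked by [8,13]×[8,12], reject
7. q=(25,1) nearest=2 d=15 new=(14,1) → add node 4 parent=2 cost=12
8. q=(25,16) nearest=2 d=15 new=(14,9) → blocked by [8,13]×[8,12], reject
9. q=(0,21) nearest=3 d=11 new=(0,14) → add node 5 parent=3 cost=12
10. q=(19,14) nearest=2 d=9 new=(14,9) → blocked by [8,13]×[8,12], reject
11. q=(23,19) nearest=2 d=14 new=(14,9) → blocked by [8,13]×[8,12], reject
12. q=(33,0) nearest=4 d=19 new=(18,0) → add node 6 parent=4 cost=16
13. q=(4,9) nearest=3 d=2 new=(4,9) → add node 7 parent=3 cost=10

Node count: 8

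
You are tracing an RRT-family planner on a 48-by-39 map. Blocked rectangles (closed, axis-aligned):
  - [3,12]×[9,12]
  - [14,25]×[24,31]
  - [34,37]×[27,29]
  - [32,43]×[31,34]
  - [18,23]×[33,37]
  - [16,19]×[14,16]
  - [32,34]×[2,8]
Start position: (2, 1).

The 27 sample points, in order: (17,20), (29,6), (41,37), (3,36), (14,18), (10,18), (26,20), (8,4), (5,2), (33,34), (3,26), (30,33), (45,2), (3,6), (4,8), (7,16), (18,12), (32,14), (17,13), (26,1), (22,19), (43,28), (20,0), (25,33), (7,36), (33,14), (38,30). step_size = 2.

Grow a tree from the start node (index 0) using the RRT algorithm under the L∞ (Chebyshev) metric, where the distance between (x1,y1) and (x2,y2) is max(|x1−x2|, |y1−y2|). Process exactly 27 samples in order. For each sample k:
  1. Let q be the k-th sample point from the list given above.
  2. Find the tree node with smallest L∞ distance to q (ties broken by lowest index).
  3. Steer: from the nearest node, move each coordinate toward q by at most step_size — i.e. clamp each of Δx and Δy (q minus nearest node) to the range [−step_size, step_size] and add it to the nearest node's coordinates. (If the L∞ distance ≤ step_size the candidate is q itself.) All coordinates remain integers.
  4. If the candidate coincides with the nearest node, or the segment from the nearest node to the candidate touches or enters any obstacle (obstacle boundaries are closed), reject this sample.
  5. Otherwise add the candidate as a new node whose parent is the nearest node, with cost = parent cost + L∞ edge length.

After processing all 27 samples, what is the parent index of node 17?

1. q=(17,20) nearest=0 d=19 new=(4,3) → add node 1 parent=0 cost=2
2. q=(29,6) nearest=1 d=25 new=(6,5) → add node 2 parent=1 cost=4
3. q=(41,37) nearest=2 d=35 new=(8,7) → add node 3 parent=2 cost=6
4. q=(3,36) nearest=3 d=29 new=(6,9) → blocked by [3,12]×[9,12], reject
5. q=(14,18) nearest=3 d=11 new=(10,9) → blocked by [3,12]×[9,12], reject
6. q=(10,18) nearest=3 d=11 new=(10,9) → blocked by [3,12]×[9,12], reject
7. q=(26,20) nearest=3 d=18 new=(10,9) → blocked by [3,12]×[9,12], reject
8. q=(8,4) nearest=2 d=2 new=(8,4) → add node 4 parent=2 cost=6
9. q=(5,2) nearest=1 d=1 new=(5,2) → add node 5 parent=1 cost=3
10. q=(33,34) nearest=3 d=27 new=(10,9) → blocked by [3,12]×[9,12], reject
11. q=(3,26) nearest=3 d=19 new=(6,9) → blocked by [3,12]×[9,12], reject
12. q=(30,33) nearest=3 d=26 new=(10,9) → blocked by [3,12]×[9,12], reject
13. q=(45,2) nearest=3 d=37 new=(10,5) → add node 6 parent=3 cost=8
14. q=(3,6) nearest=1 d=3 new=(3,5) → add node 7 parent=1 cost=4
15. q=(4,8) nearest=2 d=3 new=(4,7) → add node 8 parent=2 cost=6
16. q=(7,16) nearest=3 d=9 new=(7,9) → blocked by [3,12]×[9,12], reject
17. q=(18,12) nearest=6 d=8 new=(12,7) → add node 9 parent=6 cost=10
18. q=(32,14) nearest=9 d=20 new=(14,9) → add node 10 parent=9 cost=12
19. q=(17,13) nearest=10 d=4 new=(16,11) → add node 11 parent=10 cost=14
20. q=(26,1) nearest=11 d=10 new=(18,9) → add node 12 parent=11 cost=16
21. q=(22,19) nearest=11 d=8 new=(18,13) → add node 13 parent=11 cost=16
22. q=(43,28) nearest=12 d=25 new=(20,11) → add node 14 parent=12 cost=18
23. q=(20,0) nearest=9 d=8 new=(14,5) → add node 15 parent=9 cost=12
24. q=(25,33) nearest=13 d=20 new=(20,15) → blocked by [16,19]×[14,16], reject
25. q=(7,36) nearest=13 d=23 new=(16,15) → blocked by [16,19]×[14,16], reject
26. q=(33,14) nearest=14 d=13 new=(22,13) → add node 16 parent=14 cost=20
27. q=(38,30) nearest=16 d=17 new=(24,15) → add node 17 parent=16 cost=22

Parent of node 17: 16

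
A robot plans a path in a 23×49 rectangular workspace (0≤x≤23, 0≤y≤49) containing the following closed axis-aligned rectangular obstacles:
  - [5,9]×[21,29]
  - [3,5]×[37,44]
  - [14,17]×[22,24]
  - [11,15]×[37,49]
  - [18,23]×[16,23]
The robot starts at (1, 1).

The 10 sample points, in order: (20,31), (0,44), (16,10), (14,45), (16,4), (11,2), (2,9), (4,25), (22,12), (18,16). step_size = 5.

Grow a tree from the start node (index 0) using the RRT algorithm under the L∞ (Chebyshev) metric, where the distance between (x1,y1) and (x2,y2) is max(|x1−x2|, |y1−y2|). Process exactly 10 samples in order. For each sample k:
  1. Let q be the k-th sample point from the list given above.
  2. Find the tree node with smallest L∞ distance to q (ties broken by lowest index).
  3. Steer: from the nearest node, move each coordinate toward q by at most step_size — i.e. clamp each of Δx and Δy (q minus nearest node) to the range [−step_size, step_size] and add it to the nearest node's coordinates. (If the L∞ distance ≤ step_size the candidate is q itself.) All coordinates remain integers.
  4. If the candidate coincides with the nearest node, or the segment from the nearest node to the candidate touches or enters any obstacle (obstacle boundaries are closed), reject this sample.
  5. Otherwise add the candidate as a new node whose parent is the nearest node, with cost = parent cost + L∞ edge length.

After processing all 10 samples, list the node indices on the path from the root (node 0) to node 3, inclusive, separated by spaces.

Path: 0 1 3

1. q=(20,31) nearest=0 d=30 new=(6,6) → add node 1 parent=0 cost=5
2. q=(0,44) nearest=1 d=38 new=(1,11) → add node 2 parent=1 cost=10
3. q=(16,10) nearest=1 d=10 new=(11,10) → add node 3 parent=1 cost=10
4. q=(14,45) nearest=2 d=34 new=(6,16) → add node 4 parent=2 cost=15
5. q=(16,4) nearest=3 d=6 new=(16,5) → add node 5 parent=3 cost=15
6. q=(11,2) nearest=1 d=5 new=(11,2) → add node 6 parent=1 cost=10
7. q=(2,9) nearest=2 d=2 new=(2,9) → add node 7 parent=2 cost=12
8. q=(4,25) nearest=4 d=9 new=(4,21) → add node 8 parent=4 cost=20
9. q=(22,12) nearest=5 d=7 new=(21,10) → add node 9 parent=5 cost=20
10. q=(18,16) nearest=9 d=6 new=(18,15) → add node 10 parent=9 cost=25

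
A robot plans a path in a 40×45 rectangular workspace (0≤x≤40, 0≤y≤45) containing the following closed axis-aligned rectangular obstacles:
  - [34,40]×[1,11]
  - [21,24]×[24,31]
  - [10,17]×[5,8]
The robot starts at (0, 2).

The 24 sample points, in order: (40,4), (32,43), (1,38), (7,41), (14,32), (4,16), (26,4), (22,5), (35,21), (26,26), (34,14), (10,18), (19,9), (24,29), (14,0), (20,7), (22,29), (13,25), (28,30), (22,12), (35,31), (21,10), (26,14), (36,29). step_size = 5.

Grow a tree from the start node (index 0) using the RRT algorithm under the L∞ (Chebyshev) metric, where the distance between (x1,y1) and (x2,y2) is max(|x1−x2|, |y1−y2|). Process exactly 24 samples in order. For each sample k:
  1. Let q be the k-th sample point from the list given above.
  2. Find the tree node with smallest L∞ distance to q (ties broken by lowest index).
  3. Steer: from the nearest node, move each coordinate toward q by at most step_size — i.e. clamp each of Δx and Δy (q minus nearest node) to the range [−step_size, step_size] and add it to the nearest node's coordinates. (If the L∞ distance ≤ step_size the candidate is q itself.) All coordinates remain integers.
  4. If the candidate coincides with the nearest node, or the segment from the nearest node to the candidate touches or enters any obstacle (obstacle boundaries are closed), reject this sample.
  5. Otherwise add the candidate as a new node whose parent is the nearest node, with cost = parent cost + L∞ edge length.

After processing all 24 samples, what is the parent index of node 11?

Parent of node 11: 1

1. q=(40,4) nearest=0 d=40 new=(5,4) → add node 1 parent=0 cost=5
2. q=(32,43) nearest=1 d=39 new=(10,9) → add node 2 parent=1 cost=10
3. q=(1,38) nearest=2 d=29 new=(5,14) → add node 3 parent=2 cost=15
4. q=(7,41) nearest=3 d=27 new=(7,19) → add node 4 parent=3 cost=20
5. q=(14,32) nearest=4 d=13 new=(12,24) → add node 5 parent=4 cost=25
6. q=(4,16) nearest=3 d=2 new=(4,16) → add node 6 parent=3 cost=17
7. q=(26,4) nearest=2 d=16 new=(15,4) → blocked by [10,17]×[5,8], reject
8. q=(22,5) nearest=2 d=12 new=(15,5) → blocked by [10,17]×[5,8], reject
9. q=(35,21) nearest=5 d=23 new=(17,21) → add node 7 parent=5 cost=30
10. q=(26,26) nearest=7 d=9 new=(22,26) → blocked by [21,24]×[24,31], reject
11. q=(34,14) nearest=7 d=17 new=(22,16) → add node 8 parent=7 cost=35
12. q=(10,18) nearest=4 d=3 new=(10,18) → add node 9 parent=4 cost=23
13. q=(19,9) nearest=8 d=7 new=(19,11) → add node 10 parent=8 cost=40
14. q=(24,29) nearest=7 d=8 new=(22,26) → blocked by [21,24]×[24,31], reject
15. q=(14,0) nearest=1 d=9 new=(10,0) → add node 11 parent=1 cost=10
16. q=(20,7) nearest=10 d=4 new=(20,7) → add node 12 parent=10 cost=44
17. q=(22,29) nearest=7 d=8 new=(22,26) → blocked by [21,24]×[24,31], reject
18. q=(13,25) nearest=5 d=1 new=(13,25) → add node 13 parent=5 cost=26
19. q=(28,30) nearest=7 d=11 new=(22,26) → blocked by [21,24]×[24,31], reject
20. q=(22,12) nearest=10 d=3 new=(22,12) → add node 14 parent=10 cost=43
21. q=(35,31) nearest=8 d=15 new=(27,21) → add node 15 parent=8 cost=40
22. q=(21,10) nearest=10 d=2 new=(21,10) → add node 16 parent=10 cost=42
23. q=(26,14) nearest=8 d=4 new=(26,14) → add node 17 parent=8 cost=39
24. q=(36,29) nearest=15 d=9 new=(32,26) → add node 18 parent=15 cost=45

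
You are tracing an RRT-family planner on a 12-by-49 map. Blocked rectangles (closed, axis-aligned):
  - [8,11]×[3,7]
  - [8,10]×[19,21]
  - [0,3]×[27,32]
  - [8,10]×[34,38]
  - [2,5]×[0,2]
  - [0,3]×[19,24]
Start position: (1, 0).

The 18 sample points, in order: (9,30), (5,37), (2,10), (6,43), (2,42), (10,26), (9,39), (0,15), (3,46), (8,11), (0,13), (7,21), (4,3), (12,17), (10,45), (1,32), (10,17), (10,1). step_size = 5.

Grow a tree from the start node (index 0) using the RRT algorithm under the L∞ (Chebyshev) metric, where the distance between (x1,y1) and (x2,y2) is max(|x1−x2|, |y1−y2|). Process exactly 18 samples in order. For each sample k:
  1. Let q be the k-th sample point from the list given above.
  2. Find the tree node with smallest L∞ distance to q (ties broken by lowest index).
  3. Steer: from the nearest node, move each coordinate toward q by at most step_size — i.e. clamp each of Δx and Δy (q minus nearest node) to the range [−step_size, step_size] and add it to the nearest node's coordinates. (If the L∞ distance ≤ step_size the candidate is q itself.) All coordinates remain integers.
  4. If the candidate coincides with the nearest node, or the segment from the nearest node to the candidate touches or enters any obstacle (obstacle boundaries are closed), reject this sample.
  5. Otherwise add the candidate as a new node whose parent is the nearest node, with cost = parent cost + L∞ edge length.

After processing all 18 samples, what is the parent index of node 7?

Parent of node 7: 5

1. q=(9,30) nearest=0 d=30 new=(6,5) → blocked by [2,5]×[0,2], reject
2. q=(5,37) nearest=0 d=37 new=(5,5) → blocked by [2,5]×[0,2], reject
3. q=(2,10) nearest=0 d=10 new=(2,5) → add node 1 parent=0 cost=5
4. q=(6,43) nearest=1 d=38 new=(6,10) → add node 2 parent=1 cost=10
5. q=(2,42) nearest=2 d=32 new=(2,15) → add node 3 parent=2 cost=15
6. q=(10,26) nearest=3 d=11 new=(7,20) → add node 4 parent=3 cost=20
7. q=(9,39) nearest=4 d=19 new=(9,25) → add node 5 parent=4 cost=25
8. q=(0,15) nearest=3 d=2 new=(0,15) → add node 6 parent=3 cost=17
9. q=(3,46) nearest=5 d=21 new=(4,30) → add node 7 parent=5 cost=30
10. q=(8,11) nearest=2 d=2 new=(8,11) → add node 8 parent=2 cost=12
11. q=(0,13) nearest=3 d=2 new=(0,13) → add node 9 parent=3 cost=17
12. q=(7,21) nearest=4 d=1 new=(7,21) → add node 10 parent=4 cost=21
13. q=(4,3) nearest=1 d=2 new=(4,3) → add node 11 parent=1 cost=7
14. q=(12,17) nearest=4 d=5 new=(12,17) → blocked by [8,10]×[19,21], reject
15. q=(10,45) nearest=7 d=15 new=(9,35) → blocked by [8,10]×[34,38], reject
16. q=(1,32) nearest=7 d=3 new=(1,32) → blocked by [0,3]×[27,32], reject
17. q=(10,17) nearest=4 d=3 new=(10,17) → blocked by [8,10]×[19,21], reject
18. q=(10,1) nearest=11 d=6 new=(9,1) → add node 12 parent=11 cost=12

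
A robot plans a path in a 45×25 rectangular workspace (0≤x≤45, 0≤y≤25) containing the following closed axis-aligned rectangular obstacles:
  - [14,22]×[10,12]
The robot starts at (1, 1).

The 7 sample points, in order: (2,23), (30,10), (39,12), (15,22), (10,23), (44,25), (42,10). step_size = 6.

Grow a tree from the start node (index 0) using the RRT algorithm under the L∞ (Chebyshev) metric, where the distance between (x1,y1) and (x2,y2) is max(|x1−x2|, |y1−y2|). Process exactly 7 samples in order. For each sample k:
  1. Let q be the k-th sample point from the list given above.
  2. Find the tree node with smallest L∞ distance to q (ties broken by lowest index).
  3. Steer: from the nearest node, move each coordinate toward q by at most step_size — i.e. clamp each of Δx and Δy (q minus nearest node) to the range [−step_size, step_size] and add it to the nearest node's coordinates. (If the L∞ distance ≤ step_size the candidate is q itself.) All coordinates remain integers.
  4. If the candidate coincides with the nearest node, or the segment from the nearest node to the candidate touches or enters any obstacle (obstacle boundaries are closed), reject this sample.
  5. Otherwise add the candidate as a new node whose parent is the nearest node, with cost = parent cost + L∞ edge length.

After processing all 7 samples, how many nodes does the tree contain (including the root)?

Node count: 7

1. q=(2,23) nearest=0 d=22 new=(2,7) → add node 1 parent=0 cost=6
2. q=(30,10) nearest=1 d=28 new=(8,10) → add node 2 parent=1 cost=12
3. q=(39,12) nearest=2 d=31 new=(14,12) → blocked by [14,22]×[10,12], reject
4. q=(15,22) nearest=2 d=12 new=(14,16) → add node 3 parent=2 cost=18
5. q=(10,23) nearest=3 d=7 new=(10,22) → add node 4 parent=3 cost=24
6. q=(44,25) nearest=3 d=30 new=(20,22) → add node 5 parent=3 cost=24
7. q=(42,10) nearest=5 d=22 new=(26,16) → add node 6 parent=5 cost=30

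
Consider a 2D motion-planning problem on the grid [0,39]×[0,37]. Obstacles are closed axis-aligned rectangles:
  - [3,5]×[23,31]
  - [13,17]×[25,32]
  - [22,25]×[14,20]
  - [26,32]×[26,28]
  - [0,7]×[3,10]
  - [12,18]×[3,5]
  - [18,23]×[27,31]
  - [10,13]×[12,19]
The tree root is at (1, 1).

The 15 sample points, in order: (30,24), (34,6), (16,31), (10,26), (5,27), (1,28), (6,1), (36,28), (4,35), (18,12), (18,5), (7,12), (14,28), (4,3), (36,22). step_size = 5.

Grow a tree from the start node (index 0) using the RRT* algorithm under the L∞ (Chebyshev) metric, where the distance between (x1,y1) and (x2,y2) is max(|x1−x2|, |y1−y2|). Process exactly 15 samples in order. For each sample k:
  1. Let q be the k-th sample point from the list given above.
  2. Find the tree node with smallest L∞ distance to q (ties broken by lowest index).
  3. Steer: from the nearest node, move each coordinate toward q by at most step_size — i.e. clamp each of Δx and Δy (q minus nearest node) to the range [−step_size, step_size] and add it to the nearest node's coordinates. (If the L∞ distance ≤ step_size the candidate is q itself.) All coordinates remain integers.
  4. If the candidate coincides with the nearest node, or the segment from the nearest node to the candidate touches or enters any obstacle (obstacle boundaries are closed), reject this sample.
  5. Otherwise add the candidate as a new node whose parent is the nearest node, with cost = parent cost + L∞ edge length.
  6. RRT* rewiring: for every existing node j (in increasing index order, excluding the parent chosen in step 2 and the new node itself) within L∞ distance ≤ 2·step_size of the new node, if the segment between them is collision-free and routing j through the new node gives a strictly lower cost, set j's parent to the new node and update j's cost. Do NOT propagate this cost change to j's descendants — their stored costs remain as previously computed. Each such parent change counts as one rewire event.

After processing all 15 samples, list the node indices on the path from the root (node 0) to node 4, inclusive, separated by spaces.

1. q=(30,24) nearest=0 d=29 new=(6,6) → blocked by [0,7]×[3,10], reject
2. q=(34,6) nearest=0 d=33 new=(6,6) → blocked by [0,7]×[3,10], reject
3. q=(16,31) nearest=0 d=30 new=(6,6) → blocked by [0,7]×[3,10], reject
4. q=(10,26) nearest=0 d=25 new=(6,6) → blocked by [0,7]×[3,10], reject
5. q=(5,27) nearest=0 d=26 new=(5,6) → blocked by [0,7]×[3,10], reject
6. q=(1,28) nearest=0 d=27 new=(1,6) → blocked by [0,7]×[3,10], reject
7. q=(6,1) nearest=0 d=5 new=(6,1) → add node 1 parent=0 cost=5
8. q=(36,28) nearest=1 d=30 new=(11,6) → add node 2 parent=1 cost=10
9. q=(4,35) nearest=2 d=29 new=(6,11) → blocked by [0,7]×[3,10], reject
10. q=(18,12) nearest=2 d=7 new=(16,11) → add node 3 parent=2 cost=15
11. q=(18,5) nearest=3 d=6 new=(18,6) → add node 4 parent=3 cost=20
12. q=(7,12) nearest=2 d=6 new=(7,11) → add node 5 parent=2 cost=15
13. q=(14,28) nearest=3 d=17 new=(14,16) → add node 6 parent=3 cost=20
14. q=(4,3) nearest=1 d=2 new=(4,3) → blocked by [0,7]×[3,10], reject
15. q=(36,22) nearest=4 d=18 new=(23,11) → add node 7 parent=4 cost=25

Path: 0 1 2 3 4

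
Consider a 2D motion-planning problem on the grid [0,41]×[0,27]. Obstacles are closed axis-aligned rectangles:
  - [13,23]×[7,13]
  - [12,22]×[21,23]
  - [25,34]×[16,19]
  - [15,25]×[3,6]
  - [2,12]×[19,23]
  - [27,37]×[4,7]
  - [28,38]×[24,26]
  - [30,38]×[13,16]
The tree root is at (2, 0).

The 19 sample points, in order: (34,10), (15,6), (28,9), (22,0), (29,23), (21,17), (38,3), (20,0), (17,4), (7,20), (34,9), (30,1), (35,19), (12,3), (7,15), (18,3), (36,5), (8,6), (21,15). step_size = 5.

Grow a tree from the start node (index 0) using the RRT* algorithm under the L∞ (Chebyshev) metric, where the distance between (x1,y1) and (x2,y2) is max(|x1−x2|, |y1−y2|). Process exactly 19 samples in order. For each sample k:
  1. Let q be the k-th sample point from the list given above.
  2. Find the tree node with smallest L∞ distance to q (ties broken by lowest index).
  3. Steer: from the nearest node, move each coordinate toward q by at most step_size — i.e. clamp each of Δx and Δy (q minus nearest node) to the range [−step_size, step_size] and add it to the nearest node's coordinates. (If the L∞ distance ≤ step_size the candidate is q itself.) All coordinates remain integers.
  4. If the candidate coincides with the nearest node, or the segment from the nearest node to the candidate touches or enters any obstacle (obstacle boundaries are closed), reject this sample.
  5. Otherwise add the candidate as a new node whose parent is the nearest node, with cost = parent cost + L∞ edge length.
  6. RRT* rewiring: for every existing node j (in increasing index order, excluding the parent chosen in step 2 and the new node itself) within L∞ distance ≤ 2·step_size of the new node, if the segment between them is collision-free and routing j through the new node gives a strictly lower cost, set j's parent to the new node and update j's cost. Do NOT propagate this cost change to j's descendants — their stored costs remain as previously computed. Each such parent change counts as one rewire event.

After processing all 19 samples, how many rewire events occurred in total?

1. q=(34,10) nearest=0 d=32 new=(7,5) → add node 1 parent=0 cost=5
2. q=(15,6) nearest=1 d=8 new=(12,6) → add node 2 parent=1 cost=10
3. q=(28,9) nearest=2 d=16 new=(17,9) → blocked by [13,23]×[7,13], reject
4. q=(22,0) nearest=2 d=10 new=(17,1) → blocked by [15,25]×[3,6], reject
5. q=(29,23) nearest=2 d=17 new=(17,11) → blocked by [13,23]×[7,13], reject
6. q=(21,17) nearest=2 d=11 new=(17,11) → blocked by [13,23]×[7,13], reject
7. q=(38,3) nearest=2 d=26 new=(17,3) → blocked by [15,25]×[3,6], reject
8. q=(20,0) nearest=2 d=8 new=(17,1) → blocked by [15,25]×[3,6], reject
9. q=(17,4) nearest=2 d=5 new=(17,4) → blocked by [15,25]×[3,6], reject
10. q=(7,20) nearest=2 d=14 new=(7,11) → add node 3 parent=2 cost=15
11. q=(34,9) nearest=2 d=22 new=(17,9) → blocked by [13,23]×[7,13], reject
12. q=(30,1) nearest=2 d=18 new=(17,1) → blocked by [15,25]×[3,6], reject
13. q=(35,19) nearest=2 d=23 new=(17,11) → blocked by [13,23]×[7,13], reject
14. q=(12,3) nearest=2 d=3 new=(12,3) → add node 4 parent=2 cost=13
15. q=(7,15) nearest=3 d=4 new=(7,15) → add node 5 parent=3 cost=19
16. q=(18,3) nearest=2 d=6 new=(17,3) → blocked by [15,25]×[3,6], reject
17. q=(36,5) nearest=2 d=24 new=(17,5) → blocked by [15,25]×[3,6], reject
18. q=(8,6) nearest=1 d=1 new=(8,6) → add node 6 parent=1 cost=6; rewire 3→6 (11<15); rewire 4→6 (10<13); rewire 5→6 (15<19)
19. q=(21,15) nearest=2 d=9 new=(17,11) → blocked by [13,23]×[7,13], reject

Rewire events: 3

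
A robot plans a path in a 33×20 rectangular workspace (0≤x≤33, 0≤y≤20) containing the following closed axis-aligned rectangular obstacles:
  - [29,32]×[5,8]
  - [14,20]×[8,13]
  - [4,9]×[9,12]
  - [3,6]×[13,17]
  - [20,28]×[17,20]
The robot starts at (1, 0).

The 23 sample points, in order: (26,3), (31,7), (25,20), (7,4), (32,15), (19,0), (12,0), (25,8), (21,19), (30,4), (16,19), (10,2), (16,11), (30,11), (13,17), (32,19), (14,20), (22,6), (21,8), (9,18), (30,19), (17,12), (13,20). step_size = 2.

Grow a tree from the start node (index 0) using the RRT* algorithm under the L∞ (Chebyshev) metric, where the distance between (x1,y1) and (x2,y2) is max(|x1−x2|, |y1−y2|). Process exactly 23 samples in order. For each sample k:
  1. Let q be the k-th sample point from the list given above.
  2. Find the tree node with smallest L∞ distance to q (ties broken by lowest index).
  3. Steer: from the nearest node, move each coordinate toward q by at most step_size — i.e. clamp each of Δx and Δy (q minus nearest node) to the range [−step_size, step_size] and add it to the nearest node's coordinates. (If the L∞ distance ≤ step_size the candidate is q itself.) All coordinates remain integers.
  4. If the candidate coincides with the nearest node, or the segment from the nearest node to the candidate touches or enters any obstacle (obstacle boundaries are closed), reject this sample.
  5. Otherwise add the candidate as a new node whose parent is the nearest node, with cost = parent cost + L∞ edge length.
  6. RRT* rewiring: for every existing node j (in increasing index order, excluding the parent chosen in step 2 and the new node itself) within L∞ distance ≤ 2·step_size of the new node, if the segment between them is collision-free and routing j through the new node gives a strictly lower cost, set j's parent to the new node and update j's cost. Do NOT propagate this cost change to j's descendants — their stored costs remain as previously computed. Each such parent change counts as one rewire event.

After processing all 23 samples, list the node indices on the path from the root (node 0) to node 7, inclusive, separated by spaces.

1. q=(26,3) nearest=0 d=25 new=(3,2) → add node 1 parent=0 cost=2
2. q=(31,7) nearest=1 d=28 new=(5,4) → add node 2 parent=1 cost=4
3. q=(25,20) nearest=2 d=20 new=(7,6) → add node 3 parent=2 cost=6
4. q=(7,4) nearest=2 d=2 new=(7,4) → add node 4 parent=2 cost=6
5. q=(32,15) nearest=3 d=25 new=(9,8) → add node 5 parent=3 cost=8
6. q=(19,0) nearest=5 d=10 new=(11,6) → add node 6 parent=5 cost=10
7. q=(12,0) nearest=4 d=5 new=(9,2) → add node 7 parent=4 cost=8
8. q=(25,8) nearest=6 d=14 new=(13,8) → add node 8 parent=6 cost=12
9. q=(21,19) nearest=8 d=11 new=(15,10) → blocked by [14,20]×[8,13], reject
10. q=(30,4) nearest=8 d=17 new=(15,6) → add node 9 parent=8 cost=14
11. q=(16,19) nearest=5 d=11 new=(11,10) → add node 10 parent=5 cost=10
12. q=(10,2) nearest=7 d=1 new=(10,2) → add node 11 parent=7 cost=9
13. q=(16,11) nearest=8 d=3 new=(15,10) → blocked by [14,20]×[8,13], reject
14. q=(30,11) nearest=9 d=15 new=(17,8) → blocked by [14,20]×[8,13], reject
15. q=(13,17) nearest=10 d=7 new=(13,12) → add node 12 parent=10 cost=12
16. q=(32,19) nearest=9 d=17 new=(17,8) → blocked by [14,20]×[8,13], reject
17. q=(14,20) nearest=12 d=8 new=(14,14) → add node 13 parent=12 cost=14
18. q=(22,6) nearest=9 d=7 new=(17,6) → add node 14 parent=9 cost=16
19. q=(21,8) nearest=14 d=4 new=(19,8) → blocked by [14,20]×[8,13], reject
20. q=(9,18) nearest=13 d=5 new=(12,16) → add node 15 parent=13 cost=16
21. q=(30,19) nearest=14 d=13 new=(19,8) → blocked by [14,20]×[8,13], reject
22. q=(17,12) nearest=13 d=3 new=(16,12) → blocked by [14,20]×[8,13], reject
23. q=(13,20) nearest=15 d=4 new=(13,18) → add node 16 parent=15 cost=18

Path: 0 1 2 4 7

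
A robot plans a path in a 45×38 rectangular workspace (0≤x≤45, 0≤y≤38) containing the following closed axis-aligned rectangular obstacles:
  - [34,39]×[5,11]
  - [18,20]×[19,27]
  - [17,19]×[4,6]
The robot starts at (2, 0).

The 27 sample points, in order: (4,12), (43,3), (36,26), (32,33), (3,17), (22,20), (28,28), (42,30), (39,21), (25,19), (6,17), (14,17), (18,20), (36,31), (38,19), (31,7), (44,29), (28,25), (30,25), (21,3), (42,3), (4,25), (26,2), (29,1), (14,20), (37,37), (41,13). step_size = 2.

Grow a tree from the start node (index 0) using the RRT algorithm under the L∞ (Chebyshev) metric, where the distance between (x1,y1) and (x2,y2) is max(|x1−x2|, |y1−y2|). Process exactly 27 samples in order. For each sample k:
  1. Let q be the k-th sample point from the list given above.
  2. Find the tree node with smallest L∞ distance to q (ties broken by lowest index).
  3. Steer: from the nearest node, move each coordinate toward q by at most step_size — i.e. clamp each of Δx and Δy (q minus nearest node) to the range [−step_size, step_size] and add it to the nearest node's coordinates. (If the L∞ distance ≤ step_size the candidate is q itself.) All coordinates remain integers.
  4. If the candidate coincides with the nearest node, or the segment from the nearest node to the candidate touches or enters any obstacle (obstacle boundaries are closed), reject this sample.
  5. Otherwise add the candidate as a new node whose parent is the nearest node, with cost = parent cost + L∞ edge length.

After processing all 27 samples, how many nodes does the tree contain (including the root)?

1. q=(4,12) nearest=0 d=12 new=(4,2) → add node 1 parent=0 cost=2
2. q=(43,3) nearest=1 d=39 new=(6,3) → add node 2 parent=1 cost=4
3. q=(36,26) nearest=2 d=30 new=(8,5) → add node 3 parent=2 cost=6
4. q=(32,33) nearest=3 d=28 new=(10,7) → add node 4 parent=3 cost=8
5. q=(3,17) nearest=4 d=10 new=(8,9) → add node 5 parent=4 cost=10
6. q=(22,20) nearest=4 d=13 new=(12,9) → add node 6 parent=4 cost=10
7. q=(28,28) nearest=6 d=19 new=(14,11) → add node 7 parent=6 cost=12
8. q=(42,30) nearest=7 d=28 new=(16,13) → add node 8 parent=7 cost=14
9. q=(39,21) nearest=8 d=23 new=(18,15) → add node 9 parent=8 cost=16
10. q=(25,19) nearest=9 d=7 new=(20,17) → add node 10 parent=9 cost=18
11. q=(6,17) nearest=5 d=8 new=(6,11) → add node 11 parent=5 cost=12
12. q=(14,17) nearest=8 d=4 new=(14,15) → add node 12 parent=8 cost=16
13. q=(18,20) nearest=10 d=3 new=(18,19) → blocked by [18,20]×[19,27], reject
14. q=(36,31) nearest=10 d=16 new=(22,19) → add node 13 parent=10 cost=20
15. q=(38,19) nearest=13 d=16 new=(24,19) → add node 14 parent=13 cost=22
16. q=(31,7) nearest=10 d=11 new=(22,15) → add node 15 parent=10 cost=20
17. q=(44,29) nearest=14 d=20 new=(26,21) → add node 16 parent=14 cost=24
18. q=(28,25) nearest=16 d=4 new=(28,23) → add node 17 parent=16 cost=26
19. q=(30,25) nearest=17 d=2 new=(30,25) → add node 18 parent=17 cost=28
20. q=(21,3) nearest=7 d=8 new=(16,9) → add node 19 parent=7 cost=14
21. q=(42,3) nearest=14 d=18 new=(26,17) → add node 20 parent=14 cost=24
22. q=(4,25) nearest=12 d=10 new=(12,17) → add node 21 parent=12 cost=18
23. q=(26,2) nearest=19 d=10 new=(18,7) → add node 22 parent=19 cost=16
24. q=(29,1) nearest=22 d=11 new=(20,5) → blocked by [17,19]×[4,6], reject
25. q=(14,20) nearest=21 d=3 new=(14,19) → add node 23 parent=21 cost=20
26. q=(37,37) nearest=18 d=12 new=(32,27) → add node 24 parent=18 cost=30
27. q=(41,13) nearest=18 d=12 new=(32,23) → add node 25 parent=18 cost=30

Node count: 26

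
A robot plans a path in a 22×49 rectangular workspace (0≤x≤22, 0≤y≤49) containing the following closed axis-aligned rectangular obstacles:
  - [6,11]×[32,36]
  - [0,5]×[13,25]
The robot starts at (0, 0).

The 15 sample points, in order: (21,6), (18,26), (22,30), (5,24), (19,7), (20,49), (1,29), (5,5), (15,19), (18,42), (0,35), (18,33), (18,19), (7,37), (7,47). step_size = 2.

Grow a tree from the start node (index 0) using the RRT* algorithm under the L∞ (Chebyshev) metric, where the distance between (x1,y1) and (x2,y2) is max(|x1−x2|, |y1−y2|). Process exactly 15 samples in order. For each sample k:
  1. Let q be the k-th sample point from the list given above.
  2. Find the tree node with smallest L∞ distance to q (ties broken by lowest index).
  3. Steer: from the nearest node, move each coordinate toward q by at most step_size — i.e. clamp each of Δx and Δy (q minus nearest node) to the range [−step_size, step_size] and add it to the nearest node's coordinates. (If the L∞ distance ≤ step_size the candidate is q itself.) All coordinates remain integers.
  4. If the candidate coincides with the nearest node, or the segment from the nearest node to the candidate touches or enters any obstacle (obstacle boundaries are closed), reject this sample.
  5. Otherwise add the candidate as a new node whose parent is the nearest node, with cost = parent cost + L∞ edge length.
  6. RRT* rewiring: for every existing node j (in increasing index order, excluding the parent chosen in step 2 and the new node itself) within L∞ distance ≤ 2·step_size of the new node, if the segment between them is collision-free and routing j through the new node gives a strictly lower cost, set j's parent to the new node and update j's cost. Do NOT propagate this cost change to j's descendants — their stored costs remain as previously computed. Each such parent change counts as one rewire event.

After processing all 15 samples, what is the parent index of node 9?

1. q=(21,6) nearest=0 d=21 new=(2,2) → add node 1 parent=0 cost=2
2. q=(18,26) nearest=1 d=24 new=(4,4) → add node 2 parent=1 cost=4
3. q=(22,30) nearest=2 d=26 new=(6,6) → add node 3 parent=2 cost=6
4. q=(5,24) nearest=3 d=18 new=(5,8) → add node 4 parent=3 cost=8
5. q=(19,7) nearest=3 d=13 new=(8,7) → add node 5 parent=3 cost=8
6. q=(20,49) nearest=4 d=41 new=(7,10) → add node 6 parent=4 cost=10
7. q=(1,29) nearest=6 d=19 new=(5,12) → add node 7 parent=6 cost=12
8. q=(5,5) nearest=2 d=1 new=(5,5) → add node 8 parent=2 cost=5
9. q=(15,19) nearest=6 d=9 new=(9,12) → add node 9 parent=6 cost=12
10. q=(18,42) nearest=7 d=30 new=(7,14) → add node 10 parent=7 cost=14
11. q=(0,35) nearest=10 d=21 new=(5,16) → blocked by [0,5]×[13,25], reject
12. q=(18,33) nearest=10 d=19 new=(9,16) → add node 11 parent=10 cost=16
13. q=(18,19) nearest=9 d=9 new=(11,14) → add node 12 parent=9 cost=14
14. q=(7,37) nearest=11 d=21 new=(7,18) → add node 13 parent=11 cost=18
15. q=(7,47) nearest=13 d=29 new=(7,20) → add node 14 parent=13 cost=20

Parent of node 9: 6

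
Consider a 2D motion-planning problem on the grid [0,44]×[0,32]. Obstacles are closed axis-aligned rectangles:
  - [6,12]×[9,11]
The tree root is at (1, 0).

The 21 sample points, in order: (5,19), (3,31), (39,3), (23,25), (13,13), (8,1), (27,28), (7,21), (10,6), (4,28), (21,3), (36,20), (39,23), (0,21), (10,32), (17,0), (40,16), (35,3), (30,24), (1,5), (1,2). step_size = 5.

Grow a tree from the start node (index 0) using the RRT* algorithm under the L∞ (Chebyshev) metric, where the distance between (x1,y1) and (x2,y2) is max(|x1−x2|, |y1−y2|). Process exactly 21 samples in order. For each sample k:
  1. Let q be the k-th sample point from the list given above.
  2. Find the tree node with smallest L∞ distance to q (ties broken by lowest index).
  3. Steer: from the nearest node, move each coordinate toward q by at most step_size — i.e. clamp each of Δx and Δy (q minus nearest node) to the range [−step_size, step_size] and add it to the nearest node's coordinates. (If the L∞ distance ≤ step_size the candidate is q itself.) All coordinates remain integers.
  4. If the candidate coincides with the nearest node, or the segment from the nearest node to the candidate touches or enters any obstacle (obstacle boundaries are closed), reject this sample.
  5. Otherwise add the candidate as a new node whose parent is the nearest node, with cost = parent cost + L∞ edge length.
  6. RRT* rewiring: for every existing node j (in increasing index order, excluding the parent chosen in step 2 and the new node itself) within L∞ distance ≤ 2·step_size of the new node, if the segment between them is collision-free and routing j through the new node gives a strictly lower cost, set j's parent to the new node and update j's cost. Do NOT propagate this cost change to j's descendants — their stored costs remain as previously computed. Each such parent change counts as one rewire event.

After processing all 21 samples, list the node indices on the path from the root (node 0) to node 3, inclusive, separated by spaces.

1. q=(5,19) nearest=0 d=19 new=(5,5) → add node 1 parent=0 cost=5
2. q=(3,31) nearest=1 d=26 new=(3,10) → add node 2 parent=1 cost=10
3. q=(39,3) nearest=1 d=34 new=(10,3) → add node 3 parent=1 cost=10
4. q=(23,25) nearest=1 d=20 new=(10,10) → blocked by [6,12]×[9,11], reject
5. q=(13,13) nearest=1 d=8 new=(10,10) → blocked by [6,12]×[9,11], reject
6. q=(8,1) nearest=3 d=2 new=(8,1) → add node 4 parent=3 cost=12
7. q=(27,28) nearest=1 d=23 new=(10,10) → blocked by [6,12]×[9,11], reject
8. q=(7,21) nearest=2 d=11 new=(7,15) → add node 5 parent=2 cost=15
9. q=(10,6) nearest=3 d=3 new=(10,6) → add node 6 parent=3 cost=13
10. q=(4,28) nearest=5 d=13 new=(4,20) → add node 7 parent=5 cost=20
11. q=(21,3) nearest=3 d=11 new=(15,3) → add node 8 parent=3 cost=15
12. q=(36,20) nearest=8 d=21 new=(20,8) → add node 9 parent=8 cost=20
13. q=(39,23) nearest=9 d=19 new=(25,13) → add node 10 parent=9 cost=25
14. q=(0,21) nearest=7 d=4 new=(0,21) → add node 11 parent=7 cost=24
15. q=(10,32) nearest=11 d=11 new=(5,26) → add node 12 parent=11 cost=29
16. q=(17,0) nearest=8 d=3 new=(17,0) → add node 13 parent=8 cost=18
17. q=(40,16) nearest=10 d=15 new=(30,16) → add node 14 parent=10 cost=30
18. q=(35,3) nearest=10 d=10 new=(30,8) → add node 15 parent=10 cost=30
19. q=(30,24) nearest=14 d=8 new=(30,21) → add node 16 parent=14 cost=35
20. q=(1,5) nearest=1 d=4 new=(1,5) → add node 17 parent=1 cost=9
21. q=(1,2) nearest=0 d=2 new=(1,2) → add node 18 parent=0 cost=2; rewire 4→18 (9<12); rewire 6→18 (11<13); rewire 17→18 (5<9)

Path: 0 1 3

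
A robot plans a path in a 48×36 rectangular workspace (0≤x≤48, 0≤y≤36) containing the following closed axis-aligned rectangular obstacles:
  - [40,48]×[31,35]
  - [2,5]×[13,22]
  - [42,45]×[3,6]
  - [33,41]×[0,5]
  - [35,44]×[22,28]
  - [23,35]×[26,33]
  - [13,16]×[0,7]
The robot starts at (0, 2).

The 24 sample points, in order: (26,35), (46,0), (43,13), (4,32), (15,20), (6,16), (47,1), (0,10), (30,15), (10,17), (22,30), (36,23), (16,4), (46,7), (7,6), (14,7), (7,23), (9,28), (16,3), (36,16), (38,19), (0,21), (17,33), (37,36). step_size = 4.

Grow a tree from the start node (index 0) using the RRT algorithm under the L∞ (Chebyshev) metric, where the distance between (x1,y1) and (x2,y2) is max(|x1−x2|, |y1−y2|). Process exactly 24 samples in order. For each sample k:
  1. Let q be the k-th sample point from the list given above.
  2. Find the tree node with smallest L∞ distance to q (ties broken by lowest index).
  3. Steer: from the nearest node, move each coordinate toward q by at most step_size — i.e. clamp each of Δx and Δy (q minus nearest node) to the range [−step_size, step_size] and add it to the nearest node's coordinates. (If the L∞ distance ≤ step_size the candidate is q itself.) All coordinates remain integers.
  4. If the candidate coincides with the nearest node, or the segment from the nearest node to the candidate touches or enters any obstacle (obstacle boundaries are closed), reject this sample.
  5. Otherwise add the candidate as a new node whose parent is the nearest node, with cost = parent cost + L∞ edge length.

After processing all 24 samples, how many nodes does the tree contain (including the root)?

1. q=(26,35) nearest=0 d=33 new=(4,6) → add node 1 parent=0 cost=4
2. q=(46,0) nearest=1 d=42 new=(8,2) → add node 2 parent=1 cost=8
3. q=(43,13) nearest=2 d=35 new=(12,6) → add node 3 parent=2 cost=12
4. q=(4,32) nearest=1 d=26 new=(4,10) → add node 4 parent=1 cost=8
5. q=(15,20) nearest=4 d=11 new=(8,14) → add node 5 parent=4 cost=12
6. q=(6,16) nearest=5 d=2 new=(6,16) → add node 6 parent=5 cost=14
7. q=(47,1) nearest=3 d=35 new=(16,2) → blocked by [13,16]×[0,7], reject
8. q=(0,10) nearest=1 d=4 new=(0,10) → add node 7 parent=1 cost=8
9. q=(30,15) nearest=3 d=18 new=(16,10) → blocked by [13,16]×[0,7], reject
10. q=(10,17) nearest=5 d=3 new=(10,17) → add node 8 parent=5 cost=15
11. q=(22,30) nearest=8 d=13 new=(14,21) → add node 9 parent=8 cost=19
12. q=(36,23) nearest=9 d=22 new=(18,23) → add node 10 parent=9 cost=23
13. q=(16,4) nearest=3 d=4 new=(16,4) → blocked by [13,16]×[0,7], reject
14. q=(46,7) nearest=10 d=28 new=(22,19) → add node 11 parent=10 cost=27
15. q=(7,6) nearest=1 d=3 new=(7,6) → add node 12 parent=1 cost=7
16. q=(14,7) nearest=3 d=2 new=(14,7) → blocked by [13,16]×[0,7], reject
17. q=(7,23) nearest=8 d=6 new=(7,21) → add node 13 parent=8 cost=19
18. q=(9,28) nearest=9 d=7 new=(10,25) → add node 14 parent=9 cost=23
19. q=(16,3) nearest=3 d=4 new=(16,3) → blocked by [13,16]×[0,7], reject
20. q=(36,16) nearest=11 d=14 new=(26,16) → add node 15 parent=11 cost=31
21. q=(38,19) nearest=15 d=12 new=(30,19) → add node 16 parent=15 cost=35
22. q=(0,21) nearest=6 d=6 new=(2,20) → blocked by [2,5]×[13,22], reject
23. q=(17,33) nearest=14 d=8 new=(14,29) → add node 17 parent=14 cost=27
24. q=(37,36) nearest=11 d=17 new=(26,23) → add node 18 parent=11 cost=31

Node count: 19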